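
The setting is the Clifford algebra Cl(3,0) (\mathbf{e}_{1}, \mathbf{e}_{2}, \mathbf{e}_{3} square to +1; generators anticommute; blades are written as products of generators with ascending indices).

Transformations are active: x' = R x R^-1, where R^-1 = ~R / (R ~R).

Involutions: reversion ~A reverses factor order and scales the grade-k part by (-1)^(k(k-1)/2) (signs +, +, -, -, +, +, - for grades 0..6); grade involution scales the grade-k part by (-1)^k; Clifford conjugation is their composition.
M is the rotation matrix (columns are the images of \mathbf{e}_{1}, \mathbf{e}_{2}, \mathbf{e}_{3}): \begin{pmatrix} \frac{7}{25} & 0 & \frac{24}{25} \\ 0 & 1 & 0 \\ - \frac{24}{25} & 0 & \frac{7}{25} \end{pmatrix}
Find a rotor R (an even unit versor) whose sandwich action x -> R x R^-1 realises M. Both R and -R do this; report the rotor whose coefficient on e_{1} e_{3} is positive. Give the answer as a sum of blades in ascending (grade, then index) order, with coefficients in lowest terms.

Method: write R = a + b12*e_{1} e_{2} + b13*e_{1} e_{3} + b23*e_{2} e_{3} with a^2 + b12^2 + b13^2 + b23^2 = 1 (so R^-1 = ~R). Expanding the columns R e_j ~R gives tr M = 4a^2 - 1 and, from the antisymmetric part, M21 - M12 = -4a*b12, M13 - M31 = 4a*b13, M32 - M23 = -4a*b23.
Here tr M = \frac{39}{25}, so a^2 = (1 + tr M)/4 = \frac{16}{25} and a = ±\frac{4}{5}. Taking a = \frac{4}{5}: M21 - M12 = 0, M13 - M31 = \frac{48}{25}, M32 - M23 = 0, giving b12 = 0, b13 = \frac{3}{5}, b23 = 0, i.e. R = \frac{4}{5} + \frac{3}{5} e_{1} e_{3}.
Its e_{1} e_{3} coefficient is already positive.
Answer: \frac{4}{5} + \frac{3}{5} e_{1} e_{3}. Note: both R and -R realise this M (trace \frac{39}{25}); the covering map identifies them, and the e_{1} e_{3}-coefficient sign is the tie-breaker.


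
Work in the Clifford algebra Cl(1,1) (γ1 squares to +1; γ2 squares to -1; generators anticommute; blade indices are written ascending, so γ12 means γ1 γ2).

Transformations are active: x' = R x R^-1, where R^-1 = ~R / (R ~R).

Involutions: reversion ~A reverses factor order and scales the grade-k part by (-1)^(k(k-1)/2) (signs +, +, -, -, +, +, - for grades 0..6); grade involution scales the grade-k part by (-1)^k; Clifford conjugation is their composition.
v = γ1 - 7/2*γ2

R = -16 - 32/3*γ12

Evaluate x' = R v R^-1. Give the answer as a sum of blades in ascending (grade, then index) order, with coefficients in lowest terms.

~R = -16 + 32/3*γ12, and R ~R = 1280/9, so R^-1 = ~R / (1280/9).
R v = -160/3*γ1 + 200/3*γ2
Answer: 11*γ1 - 23/2*γ2


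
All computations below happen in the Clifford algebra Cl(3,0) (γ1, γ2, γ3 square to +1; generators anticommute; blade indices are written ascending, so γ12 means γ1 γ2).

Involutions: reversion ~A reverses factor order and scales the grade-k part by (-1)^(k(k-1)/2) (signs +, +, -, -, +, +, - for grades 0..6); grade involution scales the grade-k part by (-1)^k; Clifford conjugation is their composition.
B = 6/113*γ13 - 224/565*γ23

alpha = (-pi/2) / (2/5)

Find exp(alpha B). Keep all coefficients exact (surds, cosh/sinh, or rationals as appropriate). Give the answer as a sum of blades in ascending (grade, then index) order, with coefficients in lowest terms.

B^2 term by term: the squares give (6/113)^2*(γ13)^2 + (-224/565)^2*(γ23)^2 = 36/12769*(-1) + 50176/319225*(-1) = -4/25 (each basis 2-blade squares to minus the product of its generators' squares); cross terms between blades sharing an index anticommute and cancel. So B^2 = -4/25.
B^2 = -4/25 — the series telescopes trigonometrically here: l = 2/5, alpha*l = -pi/2, so exp(alpha B) = cos(-pi/2) + (sin(-pi/2)/(2/5))*B = 0 + (-5/2)*B.
Answer: -15/113*γ13 + 112/113*γ23


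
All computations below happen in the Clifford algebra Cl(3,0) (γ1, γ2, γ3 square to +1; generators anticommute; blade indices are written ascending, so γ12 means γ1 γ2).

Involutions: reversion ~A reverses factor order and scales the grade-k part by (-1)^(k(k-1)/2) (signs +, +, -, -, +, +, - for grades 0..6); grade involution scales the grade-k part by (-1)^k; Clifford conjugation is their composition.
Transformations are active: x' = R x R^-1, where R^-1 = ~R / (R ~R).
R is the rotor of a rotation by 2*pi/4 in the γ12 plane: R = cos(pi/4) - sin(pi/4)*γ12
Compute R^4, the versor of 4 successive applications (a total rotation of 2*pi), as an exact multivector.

Rotor phase runs at HALF the rotation angle; powers of one rotor simply add phase, so after 4 steps in γ12 the phase is 4*pi/4 = pi and R^4 = cos(pi) - sin(pi)*γ12.
cos(pi) = -1 and sin(pi) = 0, so R^4 = -1. The total rotation 2*pi is 1 full turn, so every vector returns to itself, yet the rotor is -1, on the OTHER sheet of the double cover (an odd number of 2*pi turns).
Answer: -1


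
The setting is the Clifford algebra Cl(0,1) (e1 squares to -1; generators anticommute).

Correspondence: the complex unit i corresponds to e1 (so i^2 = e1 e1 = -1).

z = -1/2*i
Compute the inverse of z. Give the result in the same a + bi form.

In blades: z = -1/2*e1.
With qbar = 1/2*e1 (scalar fixed, mapped units negated), z qbar = 1/4 (the sum of squared coefficients), so z^-1 = qbar / (1/4) = 2*e1; translating back:
Answer: 2i


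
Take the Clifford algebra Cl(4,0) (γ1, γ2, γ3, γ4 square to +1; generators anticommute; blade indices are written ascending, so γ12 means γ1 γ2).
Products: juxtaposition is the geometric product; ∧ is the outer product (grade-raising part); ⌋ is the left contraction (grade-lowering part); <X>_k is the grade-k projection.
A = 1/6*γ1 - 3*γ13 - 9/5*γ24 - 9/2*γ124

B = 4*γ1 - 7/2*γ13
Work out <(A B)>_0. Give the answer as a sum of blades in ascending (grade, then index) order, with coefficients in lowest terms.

step 1: -59/6 + 137/12*γ3 - 18*γ24 - 36/5*γ124 - 63/4*γ234 - 63/10*γ1234
step 2: -59/6
Answer: -59/6


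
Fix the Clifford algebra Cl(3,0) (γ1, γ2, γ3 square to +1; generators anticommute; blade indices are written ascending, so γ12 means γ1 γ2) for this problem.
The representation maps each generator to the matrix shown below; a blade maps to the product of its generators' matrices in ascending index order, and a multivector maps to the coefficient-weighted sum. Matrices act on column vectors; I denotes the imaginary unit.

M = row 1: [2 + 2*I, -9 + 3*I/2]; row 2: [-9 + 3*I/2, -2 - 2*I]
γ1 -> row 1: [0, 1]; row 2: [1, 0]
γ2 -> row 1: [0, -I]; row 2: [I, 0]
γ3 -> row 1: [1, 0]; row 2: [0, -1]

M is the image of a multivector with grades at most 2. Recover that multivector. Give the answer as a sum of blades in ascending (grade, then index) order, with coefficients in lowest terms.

Method: 1, rho(γ1), rho(γ2), rho(γ3) form a trace-orthogonal basis of the 2x2 complex matrices (tr(X Y) = 2 if X = Y, else 0), so M = m0*1 + m1*rho(γ1) + m2*rho(γ2) + m3*rho(γ3) with m0 = tr(M)/2 = 0, m1 = tr(M rho(γ1))/2 = -9 + 3*I/2, m2 = tr(M rho(γ2))/2 = 0, m3 = tr(M rho(γ3))/2 = 2 + 2*I.
Multiplying table entries, the bivector images are rho(γ12) = I*rho(γ3), rho(γ13) = -I*rho(γ2), rho(γ23) = I*rho(γ1); with real blade coefficients the real parts of m0..m3 are the coefficients of 1, γ1, γ2, γ3 and the imaginary parts give the bivectors (γ23: Im m1, γ13: -Im m2, γ12: Im m3).
Answer: -9*γ1 + 2*γ3 + 2*γ12 + 3/2*γ23


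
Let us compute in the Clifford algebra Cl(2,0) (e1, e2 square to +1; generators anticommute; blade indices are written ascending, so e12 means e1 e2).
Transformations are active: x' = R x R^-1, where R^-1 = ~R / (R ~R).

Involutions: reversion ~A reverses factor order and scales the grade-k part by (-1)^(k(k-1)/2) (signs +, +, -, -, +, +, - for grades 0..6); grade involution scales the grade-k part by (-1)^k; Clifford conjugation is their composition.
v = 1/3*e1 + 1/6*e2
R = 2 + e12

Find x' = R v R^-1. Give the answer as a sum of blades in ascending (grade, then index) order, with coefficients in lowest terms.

~R = 2 - e12, and R ~R = 5, so R^-1 = ~R / (5).
R v = 5/6*e1
Answer: 1/3*e1 - 1/6*e2


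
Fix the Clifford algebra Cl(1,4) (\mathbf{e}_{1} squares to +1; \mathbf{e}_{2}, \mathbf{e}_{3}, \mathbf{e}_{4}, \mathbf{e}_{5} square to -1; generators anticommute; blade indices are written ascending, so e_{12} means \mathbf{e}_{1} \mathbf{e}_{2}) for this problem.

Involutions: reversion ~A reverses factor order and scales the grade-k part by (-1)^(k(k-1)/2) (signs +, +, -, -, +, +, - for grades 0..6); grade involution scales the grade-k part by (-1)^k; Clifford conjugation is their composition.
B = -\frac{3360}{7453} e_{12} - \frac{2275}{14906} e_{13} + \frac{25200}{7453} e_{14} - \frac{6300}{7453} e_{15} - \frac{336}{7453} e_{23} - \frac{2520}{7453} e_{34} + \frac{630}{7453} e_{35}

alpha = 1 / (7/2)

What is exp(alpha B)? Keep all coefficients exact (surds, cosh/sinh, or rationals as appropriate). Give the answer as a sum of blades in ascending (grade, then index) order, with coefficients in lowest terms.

B^2 term by term: the squares give (-\frac{3360}{7453})^2*(e_{12})^2 + (-\frac{2275}{14906})^2*(e_{13})^2 + (\frac{25200}{7453})^2*(e_{14})^2 + (-\frac{6300}{7453})^2*(e_{15})^2 + (-\frac{336}{7453})^2*(e_{23})^2 + (-\frac{2520}{7453})^2*(e_{34})^2 + (\frac{630}{7453})^2*(e_{35})^2 = \frac{11289600}{55547209}*(+1) + \frac{5175625}{222188836}*(+1) + \frac{635040000}{55547209}*(+1) + \frac{39690000}{55547209}*(+1) + \frac{112896}{55547209}*(-1) + \frac{6350400}{55547209}*(-1) + \frac{396900}{55547209}*(-1) = \frac{49}{4} (each basis 2-blade squares to minus the product of its generators' squares); cross terms between blades sharing an index anticommute and cancel; the commuting (index-disjoint) pairs give grade-4 terms 2*c*c'*(blade product), which cancel blade by blade — e_{1234}: \frac{16934400}{55547209} - \frac{16934400}{55547209} = 0; e_{1235}: -\frac{4233600}{55547209} + \frac{4233600}{55547209} = 0; e_{1345}: -\frac{31752000}{55547209} + \frac{31752000}{55547209} = 0 — confirming B is simple. So B^2 = \frac{49}{4}.
B^2 = \frac{49}{4} — since the square is positive, the closed form is hyperbolic: l = \frac{7}{2}, alpha*l = 1, so exp(alpha B) = cosh(1) + (sinh(1)/(\frac{7}{2}))*B = \cosh{\left(1 \right)} + (\frac{2 \sinh{\left(1 \right)}}{7})*B.
Answer: \cosh{\left(1 \right)} - \frac{960 \sinh{\left(1 \right)}}{7453} e_{12} - \frac{325 \sinh{\left(1 \right)}}{7453} e_{13} + \frac{7200 \sinh{\left(1 \right)}}{7453} e_{14} - \frac{1800 \sinh{\left(1 \right)}}{7453} e_{15} - \frac{96 \sinh{\left(1 \right)}}{7453} e_{23} - \frac{720 \sinh{\left(1 \right)}}{7453} e_{34} + \frac{180 \sinh{\left(1 \right)}}{7453} e_{35}


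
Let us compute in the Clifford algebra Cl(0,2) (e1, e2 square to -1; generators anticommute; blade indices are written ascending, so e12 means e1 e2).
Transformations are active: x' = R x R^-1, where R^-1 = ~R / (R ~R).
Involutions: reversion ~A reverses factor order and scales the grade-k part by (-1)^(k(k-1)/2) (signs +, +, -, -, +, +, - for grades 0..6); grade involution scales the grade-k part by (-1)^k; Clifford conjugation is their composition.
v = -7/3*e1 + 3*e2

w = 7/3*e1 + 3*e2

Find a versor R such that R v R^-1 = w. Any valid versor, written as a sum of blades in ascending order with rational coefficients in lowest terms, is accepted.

Since q(v) = q(w) = -130/9, the sum R = v + w = 6*e2 does the job whenever invertible.
Answer: 6*e2


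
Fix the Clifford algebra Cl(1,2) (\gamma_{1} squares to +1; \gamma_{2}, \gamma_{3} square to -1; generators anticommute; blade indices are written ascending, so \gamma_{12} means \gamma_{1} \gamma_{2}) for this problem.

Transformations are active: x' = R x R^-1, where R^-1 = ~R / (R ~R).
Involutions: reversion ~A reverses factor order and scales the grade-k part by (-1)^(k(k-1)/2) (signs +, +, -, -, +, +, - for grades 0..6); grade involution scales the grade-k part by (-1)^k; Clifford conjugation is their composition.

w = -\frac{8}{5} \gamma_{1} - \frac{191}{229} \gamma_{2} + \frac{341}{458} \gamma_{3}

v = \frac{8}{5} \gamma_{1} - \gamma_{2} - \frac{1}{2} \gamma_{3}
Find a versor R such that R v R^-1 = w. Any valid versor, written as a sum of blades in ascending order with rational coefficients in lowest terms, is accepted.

Reasoning: v^2 = w^2 = \frac{131}{100} since conjugation preserves the quadratic form; R = v + w = -\frac{420}{229} \gamma_{2} + \frac{56}{229} \gamma_{3} is then valid when invertible, keeping its own part and reversing (v - w)/2.
Answer: -\frac{420}{229} \gamma_{2} + \frac{56}{229} \gamma_{3}


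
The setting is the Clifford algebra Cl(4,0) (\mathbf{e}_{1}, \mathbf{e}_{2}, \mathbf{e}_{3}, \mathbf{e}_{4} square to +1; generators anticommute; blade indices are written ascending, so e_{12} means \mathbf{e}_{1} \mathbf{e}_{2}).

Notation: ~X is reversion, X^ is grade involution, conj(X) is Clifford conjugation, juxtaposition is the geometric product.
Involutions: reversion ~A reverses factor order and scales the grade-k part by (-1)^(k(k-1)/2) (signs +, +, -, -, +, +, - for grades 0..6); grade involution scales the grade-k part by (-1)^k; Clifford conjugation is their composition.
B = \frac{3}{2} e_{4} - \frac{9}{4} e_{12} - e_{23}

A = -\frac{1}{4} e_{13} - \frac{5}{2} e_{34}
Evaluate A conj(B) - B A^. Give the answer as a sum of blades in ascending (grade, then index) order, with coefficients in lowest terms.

first term: \frac{15}{4} e_{3} + \frac{1}{4} e_{12} - \frac{9}{16} e_{23} + \frac{5}{2} e_{24} + \frac{3}{8} e_{134} - \frac{45}{8} e_{1234}
second term: \frac{15}{4} e_{3} + \frac{1}{4} e_{12} - \frac{9}{16} e_{23} + \frac{5}{2} e_{24} - \frac{3}{8} e_{134} + \frac{45}{8} e_{1234}
Answer: \frac{3}{4} e_{134} - \frac{45}{4} e_{1234}


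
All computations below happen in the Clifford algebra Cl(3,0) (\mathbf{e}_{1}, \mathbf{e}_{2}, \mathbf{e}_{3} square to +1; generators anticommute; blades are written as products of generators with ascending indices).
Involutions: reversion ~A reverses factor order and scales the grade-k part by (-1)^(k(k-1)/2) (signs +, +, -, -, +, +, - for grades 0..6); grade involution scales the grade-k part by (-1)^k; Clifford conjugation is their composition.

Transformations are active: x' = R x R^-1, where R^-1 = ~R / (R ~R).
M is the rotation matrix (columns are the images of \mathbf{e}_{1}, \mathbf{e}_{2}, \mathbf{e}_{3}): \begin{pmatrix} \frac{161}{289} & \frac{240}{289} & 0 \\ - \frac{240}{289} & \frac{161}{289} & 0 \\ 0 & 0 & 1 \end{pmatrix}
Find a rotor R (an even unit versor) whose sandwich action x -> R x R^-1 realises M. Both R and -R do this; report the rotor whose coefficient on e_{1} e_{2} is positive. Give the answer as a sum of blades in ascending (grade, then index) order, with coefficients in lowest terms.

Method: write R = a + b12*e_{1} e_{2} + b13*e_{1} e_{3} + b23*e_{2} e_{3} with a^2 + b12^2 + b13^2 + b23^2 = 1 (so R^-1 = ~R). Expanding the columns R e_j ~R gives tr M = 4a^2 - 1 and, from the antisymmetric part, M21 - M12 = -4a*b12, M13 - M31 = 4a*b13, M32 - M23 = -4a*b23.
Here tr M = \frac{611}{289}, so a^2 = (1 + tr M)/4 = \frac{225}{289} and a = ±\frac{15}{17}. Taking a = \frac{15}{17}: M21 - M12 = -\frac{480}{289}, M13 - M31 = 0, M32 - M23 = 0, giving b12 = \frac{8}{17}, b13 = 0, b23 = 0, i.e. R = \frac{15}{17} + \frac{8}{17} e_{1} e_{2}.
Its e_{1} e_{2} coefficient is already positive.
Answer: \frac{15}{17} + \frac{8}{17} e_{1} e_{2}. Key observation: the double cover Spin(3) -> SO(3) sends R and -R to the same matrix (trace \frac{611}{289} here), so the stated sign of the e_{1} e_{2} coefficient is what selects one sheet.


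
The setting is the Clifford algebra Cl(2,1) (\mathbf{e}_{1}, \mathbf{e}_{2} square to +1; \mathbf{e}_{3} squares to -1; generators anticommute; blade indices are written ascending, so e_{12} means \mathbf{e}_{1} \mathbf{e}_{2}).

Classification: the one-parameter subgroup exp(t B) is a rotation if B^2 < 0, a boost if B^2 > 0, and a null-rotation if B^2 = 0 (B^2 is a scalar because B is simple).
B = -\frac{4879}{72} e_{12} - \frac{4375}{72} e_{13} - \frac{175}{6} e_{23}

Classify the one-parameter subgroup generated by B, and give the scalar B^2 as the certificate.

B^2 term by term: the squares give (-\frac{4879}{72})^2*(e_{12})^2 + (-\frac{4375}{72})^2*(e_{13})^2 + (-\frac{175}{6})^2*(e_{23})^2 = \frac{23804641}{5184}*(-1) + \frac{19140625}{5184}*(+1) + \frac{30625}{36}*(+1) = -49 (each basis 2-blade squares to minus the product of its generators' squares); cross terms between blades sharing an index anticommute and cancel. So B^2 = -49.
Answer: rotation, certificate B^2 = -49. B^2 = -49 is basis-independent, so its sign is the whole story.


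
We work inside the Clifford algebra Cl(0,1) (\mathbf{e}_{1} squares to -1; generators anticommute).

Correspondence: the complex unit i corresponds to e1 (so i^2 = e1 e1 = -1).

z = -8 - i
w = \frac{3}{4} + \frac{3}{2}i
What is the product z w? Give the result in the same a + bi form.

In blades: z = -8 - e_{1}, w = \frac{3}{4} + \frac{3}{2} e_{1}.
Distribute z over w term by term (generator squares from the signature, products reordered to ascending indices): (-8)*w = -6 - 12 e_{1}; (-e_{1})*w = \frac{3}{2} - \frac{3}{4} e_{1}.
Sum: -\frac{9}{2} - \frac{51}{4} e_{1}; translating back through the correspondence:
Answer: -\frac{9}{2} - \frac{51}{4}i


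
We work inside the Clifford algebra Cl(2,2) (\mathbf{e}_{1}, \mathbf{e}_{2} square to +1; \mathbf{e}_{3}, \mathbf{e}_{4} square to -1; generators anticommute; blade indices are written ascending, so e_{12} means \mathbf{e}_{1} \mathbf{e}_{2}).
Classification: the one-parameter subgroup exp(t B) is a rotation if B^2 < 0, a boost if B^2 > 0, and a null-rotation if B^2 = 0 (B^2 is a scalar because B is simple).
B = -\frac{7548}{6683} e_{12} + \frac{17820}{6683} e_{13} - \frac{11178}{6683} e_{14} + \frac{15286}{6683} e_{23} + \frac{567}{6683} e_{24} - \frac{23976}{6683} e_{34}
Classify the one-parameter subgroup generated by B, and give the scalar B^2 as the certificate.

B^2 term by term: the squares give (-\frac{7548}{6683})^2*(e_{12})^2 + (\frac{17820}{6683})^2*(e_{13})^2 + (-\frac{11178}{6683})^2*(e_{14})^2 + (\frac{15286}{6683})^2*(e_{23})^2 + (\frac{567}{6683})^2*(e_{24})^2 + (-\frac{23976}{6683})^2*(e_{34})^2 = \frac{56972304}{44662489}*(-1) + \frac{317552400}{44662489}*(+1) + \frac{124947684}{44662489}*(+1) + \frac{233661796}{44662489}*(+1) + \frac{321489}{44662489}*(+1) + \frac{574848576}{44662489}*(-1) = 1 (each basis 2-blade squares to minus the product of its generators' squares); cross terms between blades sharing an index anticommute and cancel; the commuting (index-disjoint) pairs give grade-4 terms 2*c*c'*(blade product), which cancel blade by blade — e_{1234}: \frac{361941696}{44662489} - \frac{20207880}{44662489} - \frac{341733816}{44662489} = 0 — confirming B is simple. So B^2 = 1.
Answer: boost, certificate B^2 = 1. The invariant at work: B^2 = 1 is unchanged by conjugation, hence its sign classifies the subgroup whatever basis B is written in.


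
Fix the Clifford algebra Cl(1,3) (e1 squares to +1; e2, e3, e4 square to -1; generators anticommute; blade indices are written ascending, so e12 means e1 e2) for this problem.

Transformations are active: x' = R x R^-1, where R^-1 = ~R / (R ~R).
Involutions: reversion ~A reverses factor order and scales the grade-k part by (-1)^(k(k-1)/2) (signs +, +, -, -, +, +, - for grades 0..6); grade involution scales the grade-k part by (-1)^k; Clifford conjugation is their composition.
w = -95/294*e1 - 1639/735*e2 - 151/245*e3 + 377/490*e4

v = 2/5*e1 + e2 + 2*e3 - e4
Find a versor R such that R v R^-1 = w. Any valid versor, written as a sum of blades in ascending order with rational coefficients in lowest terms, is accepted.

Reasoning: v^2 = w^2 = -146/25 since conjugation preserves the quadratic form; R = v + w = 113/1470*e1 - 904/735*e2 + 339/245*e3 - 113/490*e4 is then valid when invertible, keeping its own part and reversing (v - w)/2.
Answer: 113/1470*e1 - 904/735*e2 + 339/245*e3 - 113/490*e4


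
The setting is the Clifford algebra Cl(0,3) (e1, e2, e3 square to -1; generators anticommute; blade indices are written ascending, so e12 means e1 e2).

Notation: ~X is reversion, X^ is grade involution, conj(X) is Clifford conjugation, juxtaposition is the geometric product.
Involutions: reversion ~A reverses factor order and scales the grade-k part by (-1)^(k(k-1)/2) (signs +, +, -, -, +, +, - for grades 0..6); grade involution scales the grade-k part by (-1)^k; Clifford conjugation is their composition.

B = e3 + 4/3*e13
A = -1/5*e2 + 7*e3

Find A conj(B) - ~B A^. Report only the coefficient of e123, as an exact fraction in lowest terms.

first term: 7 - 28/3*e1 + 1/5*e23 - 4/15*e123
second term: 7 - 28/3*e1 - 1/5*e23 + 4/15*e123
Answer: -8/15


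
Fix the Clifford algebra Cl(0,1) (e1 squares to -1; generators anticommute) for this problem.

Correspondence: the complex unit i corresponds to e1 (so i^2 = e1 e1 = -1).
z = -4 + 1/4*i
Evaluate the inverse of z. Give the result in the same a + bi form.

In blades: z = -4 + 1/4*e1.
With qbar = -4 - 1/4*e1 (scalar fixed, mapped units negated), z qbar = 257/16 (the sum of squared coefficients), so z^-1 = qbar / (257/16) = -64/257 - 4/257*e1; translating back:
Answer: -64/257 - 4/257*i


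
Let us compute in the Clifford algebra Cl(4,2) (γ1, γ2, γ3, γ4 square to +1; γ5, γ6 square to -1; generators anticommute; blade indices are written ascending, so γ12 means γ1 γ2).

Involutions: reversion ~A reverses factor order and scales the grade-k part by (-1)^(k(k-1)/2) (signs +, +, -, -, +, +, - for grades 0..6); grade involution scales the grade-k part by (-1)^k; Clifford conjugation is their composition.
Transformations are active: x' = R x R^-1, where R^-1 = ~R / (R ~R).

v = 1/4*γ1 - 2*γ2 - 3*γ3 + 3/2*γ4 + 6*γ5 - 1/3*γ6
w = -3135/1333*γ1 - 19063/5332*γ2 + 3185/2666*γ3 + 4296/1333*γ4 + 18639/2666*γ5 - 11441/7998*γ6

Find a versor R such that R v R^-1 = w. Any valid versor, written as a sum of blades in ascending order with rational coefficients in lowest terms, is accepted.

Take R = v + w = -11207/5332*γ1 - 29727/5332*γ2 - 4813/2666*γ3 + 12591/2666*γ4 + 34635/2666*γ5 - 14107/7998*γ6. Because q(v) = q(w) = -2995/144, conjugation by R sends v exactly to w.
Answer: -11207/5332*γ1 - 29727/5332*γ2 - 4813/2666*γ3 + 12591/2666*γ4 + 34635/2666*γ5 - 14107/7998*γ6


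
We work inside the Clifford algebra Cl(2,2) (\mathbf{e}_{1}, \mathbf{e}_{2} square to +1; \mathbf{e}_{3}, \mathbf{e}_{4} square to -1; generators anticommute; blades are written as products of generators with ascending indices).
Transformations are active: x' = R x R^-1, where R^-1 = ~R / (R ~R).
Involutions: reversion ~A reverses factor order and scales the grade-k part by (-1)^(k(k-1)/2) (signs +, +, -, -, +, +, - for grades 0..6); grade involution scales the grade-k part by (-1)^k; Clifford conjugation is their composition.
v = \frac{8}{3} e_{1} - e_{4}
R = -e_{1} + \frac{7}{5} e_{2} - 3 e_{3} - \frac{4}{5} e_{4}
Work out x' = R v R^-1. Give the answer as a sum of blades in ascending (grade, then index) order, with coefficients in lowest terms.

~R = -e_{1} + \frac{7}{5} e_{2} - 3 e_{3} - \frac{4}{5} e_{4}, and R ~R = -\frac{167}{25}, so R^-1 = ~R / (-\frac{167}{25}).
R v = -\frac{52}{15} - \frac{56}{15} e_{1} e_{2} + 8 e_{1} e_{3} + \frac{47}{15} e_{1} e_{4} - \frac{7}{5} e_{2} e_{4} + 3 e_{3} e_{4}
Answer: -\frac{1856}{501} e_{1} + \frac{728}{501} e_{2} - \frac{520}{167} e_{3} + \frac{85}{501} e_{4}


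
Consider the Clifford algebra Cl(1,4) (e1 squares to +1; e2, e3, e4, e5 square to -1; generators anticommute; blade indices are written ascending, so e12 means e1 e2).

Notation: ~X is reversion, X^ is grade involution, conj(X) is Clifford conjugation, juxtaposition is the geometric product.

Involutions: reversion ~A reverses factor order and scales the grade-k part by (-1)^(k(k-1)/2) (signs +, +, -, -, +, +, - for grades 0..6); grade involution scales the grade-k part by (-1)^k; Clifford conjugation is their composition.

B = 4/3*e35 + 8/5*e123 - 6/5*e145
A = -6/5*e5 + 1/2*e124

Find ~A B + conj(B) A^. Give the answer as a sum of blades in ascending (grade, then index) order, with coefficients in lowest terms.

first term: -8/5*e3 - 36/25*e14 - 3/5*e25 + 4/5*e34 + 48/25*e1235 + 2/3*e12345
second term: 8/5*e3 + 36/25*e14 + 3/5*e25 - 4/5*e34 + 48/25*e1235 - 2/3*e12345
Answer: 96/25*e1235


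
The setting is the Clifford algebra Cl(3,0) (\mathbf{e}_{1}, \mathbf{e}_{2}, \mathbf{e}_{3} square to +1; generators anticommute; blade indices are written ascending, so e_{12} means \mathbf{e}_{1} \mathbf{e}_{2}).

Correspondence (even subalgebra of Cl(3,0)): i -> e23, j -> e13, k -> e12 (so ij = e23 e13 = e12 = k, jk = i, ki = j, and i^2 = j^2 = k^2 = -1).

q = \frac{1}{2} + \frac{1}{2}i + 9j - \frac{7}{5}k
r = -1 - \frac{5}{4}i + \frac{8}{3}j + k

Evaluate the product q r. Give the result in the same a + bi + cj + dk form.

In blades: q = \frac{1}{2} - \frac{7}{5} e_{12} + 9 e_{13} + \frac{1}{2} e_{23}, r = -1 + e_{12} + \frac{8}{3} e_{13} - \frac{5}{4} e_{23}.
Distribute q over r term by term (generator squares from the signature, products reordered to ascending indices): (\frac{1}{2})*r = -\frac{1}{2} + \frac{1}{2} e_{12} + \frac{4}{3} e_{13} - \frac{5}{8} e_{23}; (-\frac{7}{5} e_{12})*r = \frac{7}{5} + \frac{7}{5} e_{12} + \frac{7}{4} e_{13} + \frac{56}{15} e_{23}; (9 e_{13})*r = -24 + \frac{45}{4} e_{12} - 9 e_{13} + 9 e_{23}; (\frac{1}{2} e_{23})*r = \frac{5}{8} + \frac{4}{3} e_{12} - \frac{1}{2} e_{13} - \frac{1}{2} e_{23}.
Sum: -\frac{899}{40} + \frac{869}{60} e_{12} - \frac{77}{12} e_{13} + \frac{1393}{120} e_{23}; translating back through the correspondence:
Answer: -\frac{899}{40} + \frac{1393}{120}i - \frac{77}{12}j + \frac{869}{60}k


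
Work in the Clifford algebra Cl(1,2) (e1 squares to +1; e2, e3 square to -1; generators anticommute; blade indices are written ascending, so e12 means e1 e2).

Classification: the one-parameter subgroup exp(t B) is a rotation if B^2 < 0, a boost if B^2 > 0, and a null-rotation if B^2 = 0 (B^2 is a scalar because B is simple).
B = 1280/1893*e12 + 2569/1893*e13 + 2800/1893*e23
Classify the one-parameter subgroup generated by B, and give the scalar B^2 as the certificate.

B^2 term by term: the squares give (1280/1893)^2*(e12)^2 + (2569/1893)^2*(e13)^2 + (2800/1893)^2*(e23)^2 = 1638400/3583449*(+1) + 6599761/3583449*(+1) + 7840000/3583449*(-1) = 1/9 (each basis 2-blade squares to minus the product of its generators' squares); cross terms between blades sharing an index anticommute and cancel. So B^2 = 1/9.
Answer: boost, certificate B^2 = 1/9. Why this suffices: the scalar 1/9 survives any versor conjugation, so its sign alone determines the class however B is presented.


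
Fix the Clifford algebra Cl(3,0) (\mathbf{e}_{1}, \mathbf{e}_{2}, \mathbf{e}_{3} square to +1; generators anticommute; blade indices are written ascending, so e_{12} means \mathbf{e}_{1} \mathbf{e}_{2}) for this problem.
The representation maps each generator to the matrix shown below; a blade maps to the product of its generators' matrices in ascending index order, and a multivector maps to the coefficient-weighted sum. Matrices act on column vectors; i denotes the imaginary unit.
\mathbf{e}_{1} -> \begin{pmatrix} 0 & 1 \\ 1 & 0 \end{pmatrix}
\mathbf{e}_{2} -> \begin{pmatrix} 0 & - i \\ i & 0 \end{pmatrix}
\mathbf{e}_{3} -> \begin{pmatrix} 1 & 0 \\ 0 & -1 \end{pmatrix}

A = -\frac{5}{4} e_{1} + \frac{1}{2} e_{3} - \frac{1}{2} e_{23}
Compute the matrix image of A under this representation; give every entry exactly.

Bivector images (products of the table entries): rho(e_{23}) = rho(\mathbf{e}_{2})rho(\mathbf{e}_{3}) = \begin{pmatrix} 0 & i \\ i & 0 \end{pmatrix}.
M = (-\frac{5}{4})*rho(e_{1}) + (\frac{1}{2})*rho(e_{3}) + (-\frac{1}{2})*rho(e_{23}), summed entrywise:
Answer: \begin{pmatrix} \frac{1}{2} & - \frac{5}{4} - \frac{i}{2} \\ - \frac{5}{4} - \frac{i}{2} & - \frac{1}{2} \end{pmatrix}


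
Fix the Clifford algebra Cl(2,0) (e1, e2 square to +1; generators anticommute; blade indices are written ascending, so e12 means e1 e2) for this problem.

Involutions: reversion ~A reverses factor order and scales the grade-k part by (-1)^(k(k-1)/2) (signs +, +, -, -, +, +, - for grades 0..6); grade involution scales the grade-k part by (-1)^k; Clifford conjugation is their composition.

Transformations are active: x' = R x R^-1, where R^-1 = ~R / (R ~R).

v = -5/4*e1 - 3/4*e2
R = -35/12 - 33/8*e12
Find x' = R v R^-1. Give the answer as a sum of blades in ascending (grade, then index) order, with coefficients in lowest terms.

~R = -35/12 + 33/8*e12, and R ~R = 14701/576, so R^-1 = ~R / (14701/576).
R v = 647/96*e1 - 95/32*e2
Answer: -17075/58804*e1 + 84003/58804*e2


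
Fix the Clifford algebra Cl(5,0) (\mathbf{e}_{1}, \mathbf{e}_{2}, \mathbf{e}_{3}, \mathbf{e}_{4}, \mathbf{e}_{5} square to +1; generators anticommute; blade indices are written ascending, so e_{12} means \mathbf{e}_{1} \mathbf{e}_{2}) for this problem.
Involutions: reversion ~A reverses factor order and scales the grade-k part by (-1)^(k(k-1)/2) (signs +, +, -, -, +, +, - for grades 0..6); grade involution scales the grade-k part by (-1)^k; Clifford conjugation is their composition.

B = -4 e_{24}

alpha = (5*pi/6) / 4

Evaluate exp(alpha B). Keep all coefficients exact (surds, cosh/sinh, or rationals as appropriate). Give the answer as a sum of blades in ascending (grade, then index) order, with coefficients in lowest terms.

B^2 = (-4)^2*(e_{24})^2 = 16*(-1) = -16 (a basis 2-blade squares to minus the product of its generators' squares).
B^2 = -16 — circular case — the even/odd split gives cos and sin: l = 4, alpha*l = \frac{5 \pi}{6}, so exp(alpha B) = cos(\frac{5 \pi}{6}) + (sin(\frac{5 \pi}{6})/4)*B = - \frac{\sqrt{3}}{2} + (\frac{1}{8})*B.
Answer: - \frac{\sqrt{3}}{2} - \frac{1}{2} e_{24}


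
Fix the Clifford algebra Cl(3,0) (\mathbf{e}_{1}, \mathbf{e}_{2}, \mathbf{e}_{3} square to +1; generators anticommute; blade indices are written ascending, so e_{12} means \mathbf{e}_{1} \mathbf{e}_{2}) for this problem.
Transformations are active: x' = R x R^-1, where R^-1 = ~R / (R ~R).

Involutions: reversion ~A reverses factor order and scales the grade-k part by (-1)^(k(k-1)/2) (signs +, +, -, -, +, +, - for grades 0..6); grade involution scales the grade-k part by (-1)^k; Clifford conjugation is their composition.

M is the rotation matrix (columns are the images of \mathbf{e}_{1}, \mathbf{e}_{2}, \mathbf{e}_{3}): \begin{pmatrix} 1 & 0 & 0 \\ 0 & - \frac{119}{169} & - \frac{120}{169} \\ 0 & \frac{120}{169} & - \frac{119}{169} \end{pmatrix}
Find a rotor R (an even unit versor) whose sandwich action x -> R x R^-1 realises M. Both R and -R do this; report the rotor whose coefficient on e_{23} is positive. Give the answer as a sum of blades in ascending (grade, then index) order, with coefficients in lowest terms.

Method: write R = a + b12*e_{12} + b13*e_{13} + b23*e_{23} with a^2 + b12^2 + b13^2 + b23^2 = 1 (so R^-1 = ~R). Expanding the columns R e_j ~R gives tr M = 4a^2 - 1 and, from the antisymmetric part, M21 - M12 = -4a*b12, M13 - M31 = 4a*b13, M32 - M23 = -4a*b23.
Here tr M = -\frac{69}{169}, so a^2 = (1 + tr M)/4 = \frac{25}{169} and a = ±\frac{5}{13}. Taking a = \frac{5}{13}: M21 - M12 = 0, M13 - M31 = 0, M32 - M23 = \frac{240}{169}, giving b12 = 0, b13 = 0, b23 = -\frac{12}{13}, i.e. R = \frac{5}{13} - \frac{12}{13} e_{23}.
Its e_{23} coefficient is negative, so report the other preimage -R.
Answer: -\frac{5}{13} + \frac{12}{13} e_{23}. Why the constraint matters: R and -R act identically through the sandwich — M has trace -\frac{69}{169} either way — so only the sign condition on e_{23} picks one of the two preimages.


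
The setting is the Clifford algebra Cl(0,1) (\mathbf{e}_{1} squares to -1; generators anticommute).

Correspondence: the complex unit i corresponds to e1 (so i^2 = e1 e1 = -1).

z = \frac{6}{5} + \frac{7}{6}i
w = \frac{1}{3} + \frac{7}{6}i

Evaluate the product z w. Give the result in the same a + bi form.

In blades: z = \frac{6}{5} + \frac{7}{6} e_{1}, w = \frac{1}{3} + \frac{7}{6} e_{1}.
Distribute z over w term by term (generator squares from the signature, products reordered to ascending indices): (\frac{6}{5})*w = \frac{2}{5} + \frac{7}{5} e_{1}; (\frac{7}{6} e_{1})*w = -\frac{49}{36} + \frac{7}{18} e_{1}.
Sum: -\frac{173}{180} + \frac{161}{90} e_{1}; translating back through the correspondence:
Answer: -\frac{173}{180} + \frac{161}{90}i


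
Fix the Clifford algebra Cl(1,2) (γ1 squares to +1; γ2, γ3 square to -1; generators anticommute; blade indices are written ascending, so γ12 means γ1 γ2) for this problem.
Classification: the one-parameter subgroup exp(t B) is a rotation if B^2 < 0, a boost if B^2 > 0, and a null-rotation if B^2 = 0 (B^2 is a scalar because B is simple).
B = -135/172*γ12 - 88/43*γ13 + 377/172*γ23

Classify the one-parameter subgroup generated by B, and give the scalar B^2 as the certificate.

B^2 term by term: the squares give (-135/172)^2*(γ12)^2 + (-88/43)^2*(γ13)^2 + (377/172)^2*(γ23)^2 = 18225/29584*(+1) + 7744/1849*(+1) + 142129/29584*(-1) = 0 (each basis 2-blade squares to minus the product of its generators' squares); cross terms between blades sharing an index anticommute and cancel. So B^2 = 0.
Answer: null-rotation, certificate B^2 = 0. Certificate logic: 0 is a conjugation-invariant scalar, so its sign fixes rotation versus boost versus null-rotation outright.


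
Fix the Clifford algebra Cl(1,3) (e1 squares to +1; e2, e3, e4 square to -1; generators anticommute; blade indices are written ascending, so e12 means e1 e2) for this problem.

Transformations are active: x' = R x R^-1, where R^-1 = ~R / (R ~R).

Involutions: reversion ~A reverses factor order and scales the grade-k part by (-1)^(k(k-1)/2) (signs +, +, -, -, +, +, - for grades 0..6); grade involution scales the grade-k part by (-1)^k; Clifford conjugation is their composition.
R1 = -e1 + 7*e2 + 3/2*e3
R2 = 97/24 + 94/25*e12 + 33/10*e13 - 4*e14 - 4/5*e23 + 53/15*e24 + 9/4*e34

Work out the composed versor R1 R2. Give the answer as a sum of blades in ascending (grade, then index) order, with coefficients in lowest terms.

Distribute over the terms of R1 (each basis-blade product reordered to ascending indices, repeated generators contracted through their squares):
(-e1) R2 = -97/24*e1 - 94/25*e2 - 33/10*e3 + 4*e4 + 4/5*e123 - 53/15*e124 - 9/4*e134
(7*e2) R2 = 658/25*e1 + 679/24*e2 + 28/5*e3 - 371/15*e4 - 231/10*e123 + 28*e124 + 63/4*e234
(3/2*e3) R2 = 99/20*e1 - 6/5*e2 + 97/16*e3 - 27/8*e4 + 141/25*e123 + 6*e134 - 53/10*e234
Summing the partial products and collecting blades:
Answer: 16337/600*e1 + 13999/600*e2 + 669/80*e3 - 2893/120*e4 - 833/50*e123 + 367/15*e124 + 15/4*e134 + 209/20*e234


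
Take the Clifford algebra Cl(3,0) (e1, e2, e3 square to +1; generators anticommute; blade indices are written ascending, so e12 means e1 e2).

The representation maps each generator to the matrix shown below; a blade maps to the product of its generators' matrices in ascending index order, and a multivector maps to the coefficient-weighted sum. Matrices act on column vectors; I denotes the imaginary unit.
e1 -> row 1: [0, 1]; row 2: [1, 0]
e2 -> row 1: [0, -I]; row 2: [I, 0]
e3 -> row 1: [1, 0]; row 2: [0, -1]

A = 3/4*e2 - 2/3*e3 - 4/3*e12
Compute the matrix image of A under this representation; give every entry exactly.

Bivector images (products of the table entries): rho(e12) = rho(e1)rho(e2) = row 1: [I, 0]; row 2: [0, -I].
M = (3/4)*rho(e2) + (-2/3)*rho(e3) + (-4/3)*rho(e12), summed entrywise:
Answer: row 1: [-2/3 - 4*I/3, -3*I/4]; row 2: [3*I/4, 2/3 + 4*I/3]


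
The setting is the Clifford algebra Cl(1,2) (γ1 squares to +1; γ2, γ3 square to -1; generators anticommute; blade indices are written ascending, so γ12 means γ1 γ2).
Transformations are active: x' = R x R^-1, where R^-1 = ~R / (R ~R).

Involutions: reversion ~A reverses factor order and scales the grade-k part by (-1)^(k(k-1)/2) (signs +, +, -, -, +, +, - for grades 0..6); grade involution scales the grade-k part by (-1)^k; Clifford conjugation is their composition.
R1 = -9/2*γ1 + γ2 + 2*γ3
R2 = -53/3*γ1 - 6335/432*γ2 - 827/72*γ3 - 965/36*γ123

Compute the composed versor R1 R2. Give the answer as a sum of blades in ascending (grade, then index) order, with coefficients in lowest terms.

Distribute over the terms of R1 (each basis-blade product reordered to ascending indices, repeated generators contracted through their squares):
(-9/2*γ1) R2 = 159/2 + 6335/96*γ12 + 827/16*γ13 + 965/8*γ23
(γ2) R2 = 6335/432 + 53/3*γ12 - 965/36*γ13 - 827/72*γ23
(2*γ3) R2 = 827/36 + 965/18*γ12 + 106/3*γ13 + 6335/216*γ23
Summing the partial products and collecting blades:
Answer: 50603/432 + 39533/288*γ12 + 8671/144*γ13 + 29909/216*γ23


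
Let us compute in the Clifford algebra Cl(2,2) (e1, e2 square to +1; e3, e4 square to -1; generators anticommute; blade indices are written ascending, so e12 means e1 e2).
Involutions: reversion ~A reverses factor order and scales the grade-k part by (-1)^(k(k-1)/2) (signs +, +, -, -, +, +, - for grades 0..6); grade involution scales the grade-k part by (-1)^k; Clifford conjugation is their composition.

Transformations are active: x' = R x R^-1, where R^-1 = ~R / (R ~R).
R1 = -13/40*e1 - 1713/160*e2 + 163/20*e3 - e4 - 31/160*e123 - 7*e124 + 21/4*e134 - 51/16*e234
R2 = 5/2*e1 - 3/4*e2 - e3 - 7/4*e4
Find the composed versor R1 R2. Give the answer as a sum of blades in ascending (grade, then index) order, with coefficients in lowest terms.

Distribute over the terms of R2 (each basis-blade product reordered to ascending indices, repeated generators contracted through their squares):
R1 (5/2*e1) = -13/16 + 1713/64*e12 - 163/8*e13 + 5/2*e14 - 31/64*e23 - 35/2*e24 + 105/8*e34 + 255/32*e1234
R1 (-3/4*e2) = 5139/640 + 39/160*e12 - 93/640*e13 - 21/4*e14 + 489/80*e23 - 3/4*e24 + 153/64*e34 - 63/16*e1234
R1 (-e3) = 163/20 - 31/160*e12 + 13/40*e13 - 21/4*e14 + 1713/160*e23 + 51/16*e24 - e34 - 7*e1234
R1 (-7/4*e4) = -7/4 - 49/4*e12 + 147/16*e13 + 91/160*e14 - 357/64*e23 + 11991/640*e24 - 1141/80*e34 + 217/640*e1234
Summing the partial products and collecting blades:
Answer: 1743/128 + 4661/320*e12 - 1409/128*e13 - 1189/160*e14 + 1721/160*e23 + 2351/640*e24 + 81/320*e34 - 1683/640*e1234


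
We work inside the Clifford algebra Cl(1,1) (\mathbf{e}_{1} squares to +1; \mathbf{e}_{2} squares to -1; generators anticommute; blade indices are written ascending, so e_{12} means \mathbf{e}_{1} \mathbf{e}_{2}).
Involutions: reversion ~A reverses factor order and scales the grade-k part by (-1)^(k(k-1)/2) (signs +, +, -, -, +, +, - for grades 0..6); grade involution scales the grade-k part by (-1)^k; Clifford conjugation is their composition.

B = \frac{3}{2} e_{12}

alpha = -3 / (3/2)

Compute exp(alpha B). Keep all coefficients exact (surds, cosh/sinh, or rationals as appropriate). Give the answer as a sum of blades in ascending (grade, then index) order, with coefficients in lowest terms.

B^2 = (\frac{3}{2})^2*(e_{12})^2 = \frac{9}{4}*(+1) = \frac{9}{4} (a basis 2-blade squares to minus the product of its generators' squares).
B^2 = \frac{9}{4} — the positive square puts this in the hyperbolic regime; l = \frac{3}{2}, alpha*l = -3, so exp(alpha B) = cosh(-3) + (sinh(-3)/(\frac{3}{2}))*B = \cosh{\left(3 \right)} + (- \frac{2 \sinh{\left(3 \right)}}{3})*B.
Answer: \cosh{\left(3 \right)} - \sinh{\left(3 \right)} e_{12}


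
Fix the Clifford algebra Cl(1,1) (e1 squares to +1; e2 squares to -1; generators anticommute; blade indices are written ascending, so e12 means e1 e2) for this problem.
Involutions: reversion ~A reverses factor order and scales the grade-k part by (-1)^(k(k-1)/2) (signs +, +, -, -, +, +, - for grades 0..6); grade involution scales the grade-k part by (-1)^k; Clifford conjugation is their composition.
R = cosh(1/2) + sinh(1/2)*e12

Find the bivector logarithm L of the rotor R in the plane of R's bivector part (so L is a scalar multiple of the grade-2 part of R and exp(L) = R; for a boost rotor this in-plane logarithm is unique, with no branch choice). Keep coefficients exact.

The scalar part of R is cosh(1/2), which determines |rapidity| via cosh; the sign lives in the bivector part, and pairing them (bivector part over sinh of the rapidity = the plane) gives the unique in-plane L = rapidity * plane.
Concretely: cosh(rapidity) = cosh(1/2) gives rapidity = ±1/2, and since rapidity/sinh(rapidity) is even the sign is immaterial: L = (rapidity/sinh(rapidity)) * <R>_2 = (1/(2*sinh(1/2))) * <R>_2.
Answer: 1/2*e12
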